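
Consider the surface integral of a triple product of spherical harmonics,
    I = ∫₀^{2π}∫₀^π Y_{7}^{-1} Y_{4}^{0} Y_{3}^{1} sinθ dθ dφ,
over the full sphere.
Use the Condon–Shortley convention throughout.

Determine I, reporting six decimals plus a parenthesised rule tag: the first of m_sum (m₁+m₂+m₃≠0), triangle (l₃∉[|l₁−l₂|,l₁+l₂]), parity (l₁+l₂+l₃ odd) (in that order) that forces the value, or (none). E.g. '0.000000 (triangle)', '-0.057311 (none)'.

-0.218337 (none)

Checks pass: Σm=0; 14 even; l₃=3∈[3,11].
(2·7+1)(2·4+1)(2·3+1) = 945
Δ: 8! 6! 0! / 15! → 1/45045
sum: t=4:+1/20736 = 1/20736
3j²(7 4 3; 0 0 0) = Δ·Π!·Σ² = 35/1287  (sign -1)
sum: t=4:+1/27648 = 1/27648
3j²(7 4 3; -1 0 1) = Δ·Π!·Σ² = 10/429  (sign +1)
combine: 4πI² = 945·35/1287·10/429 = 12250/20449
take √, sign -1: I = -0.21833687
No selection rule forces the value: the integral is nonzero (none).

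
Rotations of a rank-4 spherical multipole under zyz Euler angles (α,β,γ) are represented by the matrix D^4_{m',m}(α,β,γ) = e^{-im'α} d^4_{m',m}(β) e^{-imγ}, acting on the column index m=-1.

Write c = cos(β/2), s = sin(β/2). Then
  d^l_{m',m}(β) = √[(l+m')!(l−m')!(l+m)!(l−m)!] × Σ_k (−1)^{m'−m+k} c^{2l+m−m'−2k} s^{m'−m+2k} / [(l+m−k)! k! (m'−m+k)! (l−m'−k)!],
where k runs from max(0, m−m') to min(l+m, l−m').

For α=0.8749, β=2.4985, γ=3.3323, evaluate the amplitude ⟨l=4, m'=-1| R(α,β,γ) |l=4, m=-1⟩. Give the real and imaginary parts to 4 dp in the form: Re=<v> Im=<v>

Re=0.2416 Im=0.4369

Split into d^4_{-1,-1}(β=2.4985) × two z-phases.
c=cos(2.498500/2)=0.316034, s=sin(2.498500/2)=0.948748; N=√[6·120·6·120]=720.000000
Admissible k: 0..3 (factorial args all ≥0)
  k=0: (−1)^0·720.0000/(720)·0.3160^8·0.9487^0 = +0.000100
  k=1: (−1)^1·720.0000/(48)·0.3160^6·0.9487^2 = -0.013452
  k=2: (−1)^2·720.0000/(24)·0.3160^4·0.9487^4 = +0.242471
  k=3: (−1)^3·720.0000/(72)·0.3160^2·0.9487^6 = -0.728404
d^4_{-1,-1}(2.4985) = +0.000100 -0.013452 +0.242471 -0.728404 = -0.499286
Phases: e^{-i·(-1)·0.8749}=+0.641074+0.767479i, e^{-i·(-1)·3.3323}=-0.981870-0.189553i ⇒ D=+0.241641+0.436917i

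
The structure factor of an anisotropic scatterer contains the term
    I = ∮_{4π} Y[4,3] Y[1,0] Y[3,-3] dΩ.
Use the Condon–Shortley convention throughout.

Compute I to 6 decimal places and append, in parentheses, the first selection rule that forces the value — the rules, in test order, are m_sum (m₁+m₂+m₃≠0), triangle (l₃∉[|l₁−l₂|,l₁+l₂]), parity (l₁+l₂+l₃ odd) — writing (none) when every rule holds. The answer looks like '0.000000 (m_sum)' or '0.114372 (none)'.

Rules hold: Σm=0, L=8 even, 3≤3≤5.
N = 9·3·7 = 189
Δ = 2!·6!·0!/9! = 1/252
Racah Σ t=1..1: t=1:−1/36 = -1/36
⇒ 3j(4 1 3; 0 0 0)² = 4/63, sgn +1
Racah Σ t=1..1: t=1:−1/720 = -1/720
⇒ 3j(4 1 3; 3 0 -3)² = 1/36, sgn -1
4πI² = N·(3j₀)²·(3jₘ)² = 1/3
I = -1·√(0.333333/4π) = -0.16286750
No selection rule forces the value: the integral is nonzero (none).

-0.162868 (none)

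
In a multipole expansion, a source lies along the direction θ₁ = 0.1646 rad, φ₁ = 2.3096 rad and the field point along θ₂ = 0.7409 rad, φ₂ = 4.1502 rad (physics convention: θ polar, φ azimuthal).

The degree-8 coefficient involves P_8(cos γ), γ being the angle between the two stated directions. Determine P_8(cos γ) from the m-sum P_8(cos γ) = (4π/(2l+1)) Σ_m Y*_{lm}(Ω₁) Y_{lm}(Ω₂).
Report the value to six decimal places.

0.308256

Addition theorem: P_8(cos γ) = (4π/17) Σ_m Y*_{lm}(Ω₁) Y_{lm}(Ω₂), m = −8…8:
  [-8]  conj(Y_{8,-8})(Ω₁) = 0.00000 - 0.00000j ; Y_{8,-8}(Ω₂) = -0.00473 - 0.02169j ; Δ = -0.00000 - 0.00000j
  [-7]  conj(Y_{8,-7})(Ω₁) = -0.00001 - 0.00000j ; Y_{8,-7}(Ω₂) = -0.06921 + 0.06807j ; Δ = 0.00000 - 0.00000j
  [-6]  conj(Y_{8,-6})(Ω₁) = 0.00003 + 0.00010j ; Y_{8,-6}(Ω₂) = 0.24824 + 0.05853j ; Δ = 0.00000 + 0.00003j
  [-5]  conj(Y_{8,-5})(Ω₁) = 0.00058 - 0.00094j ; Y_{8,-5}(Ω₂) = -0.14097 - 0.41070j ; Δ = -0.00047 - 0.00010j
  [-4]  conj(Y_{8,-4})(Ω₁) = -0.00893 + 0.00168j ; Y_{8,-4}(Ω₂) = -0.26912 + 0.33419j ; Δ = 0.00184 - 0.00344j
  [-3]  conj(Y_{8,-3})(Ω₁) = 0.04430 + 0.03337j ; Y_{8,-3}(Ω₂) = 0.07967 + 0.00926j ; Δ = 0.00322 + 0.00307j
  [-2]  conj(Y_{8,-2})(Ω₁) = -0.02214 - 0.23693j ; Y_{8,-2}(Ω₂) = 0.14867 + 0.31060j ; Δ = 0.07030 - 0.04210j
  [-1]  conj(Y_{8,-1})(Ω₁) = -0.42497 + 0.46654j ; Y_{8,-1}(Ω₂) = 0.13745 - 0.21817j ; Δ = 0.04337 + 0.15684j
  [+0]  conj(Y_{8,0})(Ω₁) = 0.66086 + 0.00000j ; Y_{8,0}(Ω₂) = 0.27309 + 0.00000j ; Δ = 0.18048 + 0.00000j
  [+1]  conj(Y_{8,1})(Ω₁) = 0.42497 + 0.46654j ; Y_{8,1}(Ω₂) = -0.13745 - 0.21817j ; Δ = 0.04337 - 0.15684j
  [+2]  conj(Y_{8,2})(Ω₁) = -0.02214 + 0.23693j ; Y_{8,2}(Ω₂) = 0.14867 - 0.31060j ; Δ = 0.07030 + 0.04210j
  [+3]  conj(Y_{8,3})(Ω₁) = -0.04430 + 0.03337j ; Y_{8,3}(Ω₂) = -0.07967 + 0.00926j ; Δ = 0.00322 - 0.00307j
  [+4]  conj(Y_{8,4})(Ω₁) = -0.00893 - 0.00168j ; Y_{8,4}(Ω₂) = -0.26912 - 0.33419j ; Δ = 0.00184 + 0.00344j
  [+5]  conj(Y_{8,5})(Ω₁) = -0.00058 - 0.00094j ; Y_{8,5}(Ω₂) = 0.14097 - 0.41070j ; Δ = -0.00047 + 0.00010j
  [+6]  conj(Y_{8,6})(Ω₁) = 0.00003 - 0.00010j ; Y_{8,6}(Ω₂) = 0.24824 - 0.05853j ; Δ = 0.00000 - 0.00003j
  [+7]  conj(Y_{8,7})(Ω₁) = 0.00001 - 0.00000j ; Y_{8,7}(Ω₂) = 0.06921 + 0.06807j ; Δ = 0.00000 + 0.00000j
  [+8]  conj(Y_{8,8})(Ω₁) = 0.00000 + 0.00000j ; Y_{8,8}(Ω₂) = -0.00473 + 0.02169j ; Δ = -0.00000 + 0.00000j
Σ over m = 0.41701 - 0.00000j; ×(4π/17) → 0.30826 - 0.00000j. Real part: 0.308256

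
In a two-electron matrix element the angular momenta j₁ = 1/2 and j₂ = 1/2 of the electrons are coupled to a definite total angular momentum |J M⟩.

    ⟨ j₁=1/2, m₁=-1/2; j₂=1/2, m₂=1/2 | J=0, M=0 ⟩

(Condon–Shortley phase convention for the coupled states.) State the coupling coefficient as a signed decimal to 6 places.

−√(1/2) = -0.707107

√[1·1!0!0!/2! · 0!1!1!0!0!0!] = √(1/2)
  +(−1)^1/∏(1,0,0,0,0,0)! = -1  (running -1)
⟨..|..⟩ = √(1/2)·(-1) = -0.707107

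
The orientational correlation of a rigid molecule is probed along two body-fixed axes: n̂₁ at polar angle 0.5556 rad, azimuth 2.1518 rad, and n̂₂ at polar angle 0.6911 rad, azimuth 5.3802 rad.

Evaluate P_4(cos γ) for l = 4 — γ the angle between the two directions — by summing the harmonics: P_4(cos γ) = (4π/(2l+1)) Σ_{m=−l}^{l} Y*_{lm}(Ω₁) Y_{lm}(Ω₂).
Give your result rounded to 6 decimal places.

Term-by-term m-sum for l=4 (normalisation 4π/9 = 1.396263):
  [-4]  conj(Y_{4,-4})(Ω₁) = -0.02343 + 0.02499j ; Y_{4,-4}(Ω₂) = -0.06511 - 0.03310j ; Δ = 0.00235 - 0.00085j
  [-3]  conj(Y_{4,-3})(Ω₁) = 0.15374 + 0.02674j ; Y_{4,-3}(Ω₂) = -0.22673 + 0.10471j ; Δ = -0.03766 + 0.01003j
  [-2]  conj(Y_{4,-2})(Ω₁) = -0.14992 - 0.34608j ; Y_{4,-2}(Ω₂) = -0.09995 + 0.41713j ; Δ = 0.15934 - 0.02795j
  [-1]  conj(Y_{4,-1})(Ω₁) = -0.23883 + 0.36374j ; Y_{4,-1}(Ω₂) = 0.16636 + 0.21093j ; Δ = -0.11645 + 0.01013j
  [+0]  conj(Y_{4,0})(Ω₁) = -0.04436 + 0.00000j ; Y_{4,0}(Ω₂) = -0.26169 + 0.00000j ; Δ = 0.01161 + 0.00000j
  [+1]  conj(Y_{4,1})(Ω₁) = 0.23883 + 0.36374j ; Y_{4,1}(Ω₂) = -0.16636 + 0.21093j ; Δ = -0.11645 - 0.01013j
  [+2]  conj(Y_{4,2})(Ω₁) = -0.14992 + 0.34608j ; Y_{4,2}(Ω₂) = -0.09995 - 0.41713j ; Δ = 0.15934 + 0.02795j
  [+3]  conj(Y_{4,3})(Ω₁) = -0.15374 + 0.02674j ; Y_{4,3}(Ω₂) = 0.22673 + 0.10471j ; Δ = -0.03766 - 0.01003j
  [+4]  conj(Y_{4,4})(Ω₁) = -0.02343 - 0.02499j ; Y_{4,4}(Ω₂) = -0.06511 + 0.03310j ; Δ = 0.00235 + 0.00085j
Total Σ_m = 0.02678 - 0.00000j. Multiply by 1.396263: 0.03739 - 0.00000j. P_4(cos γ) = 0.037390

0.037390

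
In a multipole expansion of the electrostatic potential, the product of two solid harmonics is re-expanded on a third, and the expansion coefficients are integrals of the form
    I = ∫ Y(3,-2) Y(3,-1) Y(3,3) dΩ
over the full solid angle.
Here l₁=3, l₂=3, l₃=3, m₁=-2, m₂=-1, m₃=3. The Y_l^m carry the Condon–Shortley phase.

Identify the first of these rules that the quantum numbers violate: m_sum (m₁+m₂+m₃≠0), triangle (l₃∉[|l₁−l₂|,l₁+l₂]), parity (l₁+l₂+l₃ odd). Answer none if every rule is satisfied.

azimuthal sum: -2 − 1 + 3 = 0  ✓
0 ≤ 3 ≤ 6 (triangle on l)  ✓
L = 3 + 3 + 3 = 9 (odd)  ✗

parity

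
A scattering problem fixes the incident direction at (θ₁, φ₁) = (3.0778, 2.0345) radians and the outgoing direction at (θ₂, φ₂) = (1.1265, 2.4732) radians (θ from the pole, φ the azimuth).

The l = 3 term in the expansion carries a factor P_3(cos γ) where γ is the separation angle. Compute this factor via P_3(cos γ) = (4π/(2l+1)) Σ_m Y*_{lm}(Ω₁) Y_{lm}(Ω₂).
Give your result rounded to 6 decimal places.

Expand P_3 via completeness: Σ_{m} conj(Y_{3,m}) at Ω₁ times Y_{3,m} at Ω₂ —
  m=-3: (0.000106, -0.000019) × (0.129251, -0.278597) = (0.000008, -0.000032)  (running Σ = (0.000008, -0.000032))
  m=-2: (0.002487, 0.003316) × (0.083041, 0.348357) = (-0.000949, 0.001142)  (running Σ = (-0.000940, 0.001109))
  m=-1: (-0.036672, 0.073333) × (0.017465, 0.013791) = (-0.001652, 0.000775)  (running Σ = (-0.002592, 0.001884))
  m=0: (-0.737267, -0.000000) × (-0.333032, 0.000000) = (0.245533, 0.000000)  (running Σ = (0.242941, 0.001884))
  m=1: (0.036672, 0.073333) × (-0.017465, 0.013791) = (-0.001652, -0.000775)  (running Σ = (0.241289, 0.001109))
  m=2: (0.002487, -0.003316) × (0.083041, -0.348357) = (-0.000949, -0.001142)  (running Σ = (0.240341, -0.000032))
  m=3: (-0.000106, -0.000019) × (-0.129251, -0.278597) = (0.000008, 0.000032)  (running Σ = (0.240349, -0.000000))
Σ over m = (0.240349, -0.000000); ×(4π/7) → (0.431473, -0.000000). Real part: 0.431473

0.431473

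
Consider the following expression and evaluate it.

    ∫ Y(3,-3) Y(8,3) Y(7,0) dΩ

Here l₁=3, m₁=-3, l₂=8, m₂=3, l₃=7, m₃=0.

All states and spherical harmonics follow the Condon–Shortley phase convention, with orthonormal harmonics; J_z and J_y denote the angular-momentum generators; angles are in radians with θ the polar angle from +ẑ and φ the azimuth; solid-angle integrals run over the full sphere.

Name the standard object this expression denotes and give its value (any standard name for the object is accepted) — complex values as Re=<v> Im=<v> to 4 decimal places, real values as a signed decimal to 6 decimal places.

Gaunt coefficient, +0.183025

This is a Gaunt coefficient — the integral of a triple product of spherical harmonics over the sphere.
Rules hold: Σm=0, L=18 even, 5≤7≤11.
N = 7·17·15 = 1785
Δ = 4!·2!·12!/19! = 1/5290740
Racah Σ t=1..3: t=1:−1/7257600 t=2:+1/2073600 t=3:−1/7257600 = 1/4838400
⇒ 3j(3 8 7; 0 0 0)² = 252/20995, sgn -1
Racah Σ t=4..4: t=4:+1/29030400 = 1/29030400
⇒ 3j(3 8 7; -3 3 0)² = 165/8398, sgn -1
4πI² = N·(3j₀)²·(3jₘ)² = 436590/1037153
I = +1·√(0.42095/4π) = 0.18302506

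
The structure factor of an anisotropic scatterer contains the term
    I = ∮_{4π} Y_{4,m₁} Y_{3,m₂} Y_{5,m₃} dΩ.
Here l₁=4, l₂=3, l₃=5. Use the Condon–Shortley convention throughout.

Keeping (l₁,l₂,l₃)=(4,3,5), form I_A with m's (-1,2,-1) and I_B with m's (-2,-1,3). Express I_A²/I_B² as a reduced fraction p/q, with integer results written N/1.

Shared (l₁,l₂,l₃)=(4,3,5): N and (l;000)² cancel in I_A²/I_B².
A: Δ = 2!·6!·4!/13! = 1/180180; Racah Σ t=1..2: t=1:−1/1152 t=2:+1/432 = 5/3456; ⇒ 3j(4 3 5; -1 2 -1)² = 625/36036, sgn +1
B: Δ = 2!·6!·4!/13! = 1/180180; Racah Σ t=0..2: t=0:+1/5760 t=1:−1/720 t=2:+1/2304 = -1/1280; ⇒ 3j(4 3 5; -2 -1 3)² = 27/1430, sgn -1
I_A²/I_B² = (625/36036)/(27/1430) = 3125/3402

3125/3402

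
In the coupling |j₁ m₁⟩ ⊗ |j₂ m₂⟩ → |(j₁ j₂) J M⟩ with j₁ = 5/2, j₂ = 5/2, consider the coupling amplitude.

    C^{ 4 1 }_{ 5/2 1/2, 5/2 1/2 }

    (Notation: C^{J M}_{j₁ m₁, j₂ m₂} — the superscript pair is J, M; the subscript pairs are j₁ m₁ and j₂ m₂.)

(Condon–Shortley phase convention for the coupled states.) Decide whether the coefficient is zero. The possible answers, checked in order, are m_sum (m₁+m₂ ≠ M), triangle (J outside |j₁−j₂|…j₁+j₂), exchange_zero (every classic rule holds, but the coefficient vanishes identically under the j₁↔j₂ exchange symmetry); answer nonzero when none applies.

exchange_zero

m-sum: m₁+m₂ = 1/2+1/2 = 1, M = 1  ✓
triangle: |j₁−j₂| = 0 ≤ J = 4 ≤ j₁+j₂ = 5  ✓
exchange: j₁=j₂ and m₁=m₂, and (−1)^(j₁+j₂−J) = (−1)^1 = −1 forces ⟨j₁m₁;j₂m₂|JM⟩ = −⟨j₂m₂;j₁m₁|JM⟩ = −⟨j₁m₁;j₂m₂|JM⟩ ⇒ the coefficient vanishes identically
Racah sum check: Σ_k collapses to 0 ⇒ CG = 0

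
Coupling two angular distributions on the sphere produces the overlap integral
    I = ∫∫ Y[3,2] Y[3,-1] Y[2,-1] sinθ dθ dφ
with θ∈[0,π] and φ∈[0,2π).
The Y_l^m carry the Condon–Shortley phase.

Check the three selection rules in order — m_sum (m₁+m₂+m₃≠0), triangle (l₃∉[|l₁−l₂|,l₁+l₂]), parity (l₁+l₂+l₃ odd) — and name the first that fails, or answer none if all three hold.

none

m₁+m₂+m₃ = 2 − 1 − 1 = 0  ✓
triangle: |3−3|=0 ≤ l₃=2 ≤ 3+3=6  ✓
parity: l₁+l₂+l₃ = 8 is even  ✓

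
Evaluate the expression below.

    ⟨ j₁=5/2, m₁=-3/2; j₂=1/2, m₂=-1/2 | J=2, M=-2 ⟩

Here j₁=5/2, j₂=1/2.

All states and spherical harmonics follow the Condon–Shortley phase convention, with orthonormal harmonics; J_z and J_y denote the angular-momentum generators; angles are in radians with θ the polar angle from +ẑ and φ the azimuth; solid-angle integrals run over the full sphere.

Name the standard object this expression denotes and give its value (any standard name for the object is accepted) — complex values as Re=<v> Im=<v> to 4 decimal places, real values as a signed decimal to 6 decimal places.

This is a Clebsch–Gordan (vector-coupling) coefficient.
triangle: 1!*4!*0!/6! = 24/720
(j±m)!: 1!*4!*0!*1!*0!*4! = 576
prefactor² = (2J+1)*Δ*N² = 96
  k=0: +1/(0!*1!*4!*0!*0!*0!) = 1/24
Σ = 1/24  ⇒  CG² = 96*(1/24)² = 1/6
CG = +√(1/6) = +0.408248

Clebsch–Gordan coefficient, +√(1/6) ≈ +0.408248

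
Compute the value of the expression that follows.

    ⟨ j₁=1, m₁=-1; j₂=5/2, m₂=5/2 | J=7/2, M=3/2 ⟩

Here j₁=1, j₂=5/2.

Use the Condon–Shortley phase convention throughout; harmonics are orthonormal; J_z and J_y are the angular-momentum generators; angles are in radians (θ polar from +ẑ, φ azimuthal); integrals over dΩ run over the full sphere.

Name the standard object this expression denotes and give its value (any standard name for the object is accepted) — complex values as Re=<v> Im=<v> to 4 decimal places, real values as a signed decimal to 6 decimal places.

This is a Clebsch–Gordan (vector-coupling) coefficient.
√[8·0!2!5!/8! · 0!2!5!0!5!2!] = √(19200/7)
  +(−1)^0/∏(0,0,2,5,0,0)! = 1/240  (running 1/240)
⟨..|..⟩ = √(19200/7)·(1/240) = +0.218218

Clebsch–Gordan coefficient, +√(1/21) ≈ +0.218218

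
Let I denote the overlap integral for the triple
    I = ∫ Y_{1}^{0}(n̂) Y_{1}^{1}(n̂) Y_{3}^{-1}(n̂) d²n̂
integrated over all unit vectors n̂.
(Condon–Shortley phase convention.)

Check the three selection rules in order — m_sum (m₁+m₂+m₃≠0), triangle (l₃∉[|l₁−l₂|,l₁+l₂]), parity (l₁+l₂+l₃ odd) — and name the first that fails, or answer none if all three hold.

triangle

azimuthal sum: 0 + 1 − 1 = 0  ✓
l₃ must lie in [0,2]; have l₃=3  ✗
L = 1 + 1 + 3 = 5 (odd)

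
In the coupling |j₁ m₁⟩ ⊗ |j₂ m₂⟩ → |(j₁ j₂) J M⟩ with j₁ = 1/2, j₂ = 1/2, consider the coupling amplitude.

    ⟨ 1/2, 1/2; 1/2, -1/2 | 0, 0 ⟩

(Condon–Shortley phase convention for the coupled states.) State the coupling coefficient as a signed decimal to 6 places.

+0.707107

√[1·1!0!0!/2! · 1!0!0!1!0!0!] = √(1/2)
  +(−1)^0/∏(0,1,0,0,0,0)! = 1  (running 1)
⟨..|..⟩ = √(1/2)·(1) = +0.707107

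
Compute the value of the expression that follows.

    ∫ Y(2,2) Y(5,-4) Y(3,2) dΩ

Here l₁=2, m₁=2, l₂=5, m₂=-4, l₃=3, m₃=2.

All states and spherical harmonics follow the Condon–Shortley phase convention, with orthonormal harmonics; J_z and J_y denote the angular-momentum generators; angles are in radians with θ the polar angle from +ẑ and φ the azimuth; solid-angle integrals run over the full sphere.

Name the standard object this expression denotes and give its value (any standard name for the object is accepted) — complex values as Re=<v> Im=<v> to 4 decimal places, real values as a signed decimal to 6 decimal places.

This is a Gaunt coefficient — the integral of a triple product of spherical harmonics over the sphere.
m-sum 0 ✓  L=10 even ✓  3≤3≤7 ✓
Π(2lᵢ+1) = 5×11×7 = 385
triangle coeff Δ(2,5,3) = 1/2310
Σ_t [2,2]: t=2:+1/144 = 1/144
(3j)²=10/231 [(2 5 3; 0 0 0)], sign=-1
Σ_t [0,0]: t=0:+1/2880 = 1/2880
(3j)²=3/55 [(2 5 3; 2 -4 2)], sign=-1
⇒ 4πI² = 10/11
I = (+1)√(10/11/(4π)) = 0.26896683

Gaunt coefficient, +0.268967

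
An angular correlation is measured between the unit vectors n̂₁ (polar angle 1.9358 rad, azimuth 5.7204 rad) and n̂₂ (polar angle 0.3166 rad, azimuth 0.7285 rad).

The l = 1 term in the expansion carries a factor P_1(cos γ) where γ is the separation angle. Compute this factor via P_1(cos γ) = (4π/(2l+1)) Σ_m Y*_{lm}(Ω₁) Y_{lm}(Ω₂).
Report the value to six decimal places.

-0.258977

Term-by-term m-sum for l=1 (normalisation 4π/3 = 4.188790):
  term(m=-1) = +0.009577-0.033368i   from Y*(Ω₁)=+0.272959-0.172193i, Y(Ω₂)=+0.080262-0.071612i
  term(m=+0) = -0.080981-0.000000i   from Y*(Ω₁)=-0.174408-0.000000i, Y(Ω₂)=+0.464319+0.000000i
  term(m=+1) = +0.009577+0.033368i   from Y*(Ω₁)=-0.272959-0.172193i, Y(Ω₂)=-0.080262-0.071612i
Σ over m = -0.061826+0.000000i; ×(4π/3) → -0.258977+0.000000i. Real part: -0.258977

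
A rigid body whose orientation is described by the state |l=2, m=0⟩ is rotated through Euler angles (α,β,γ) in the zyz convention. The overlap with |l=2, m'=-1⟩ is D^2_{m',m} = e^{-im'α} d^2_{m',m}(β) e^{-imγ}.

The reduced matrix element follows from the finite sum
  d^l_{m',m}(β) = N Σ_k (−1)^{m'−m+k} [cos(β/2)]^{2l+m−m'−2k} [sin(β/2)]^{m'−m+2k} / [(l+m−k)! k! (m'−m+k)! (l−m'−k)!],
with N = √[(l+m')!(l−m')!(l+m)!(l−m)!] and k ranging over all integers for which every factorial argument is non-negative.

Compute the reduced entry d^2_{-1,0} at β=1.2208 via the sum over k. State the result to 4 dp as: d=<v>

d^2_{-1,0}(β=1.2208) via the finite sum:
Half-angle: c=0.819419, s=0.573195. N=√(1·6·2·2)=4.898979
k: max(0,(0)−(-1))=1 … min(2+(0),2−(-1))=2
  k=1: (−1)^0·4.8990/(2)·0.8194^3·0.5732^1 = +0.772496
  k=2: (−1)^1·4.8990/(2)·0.8194^1·0.5732^3 = -0.377998
d^2_{-1,0}(1.2208) = +0.772496 -0.377998 = +0.394498

d=0.3945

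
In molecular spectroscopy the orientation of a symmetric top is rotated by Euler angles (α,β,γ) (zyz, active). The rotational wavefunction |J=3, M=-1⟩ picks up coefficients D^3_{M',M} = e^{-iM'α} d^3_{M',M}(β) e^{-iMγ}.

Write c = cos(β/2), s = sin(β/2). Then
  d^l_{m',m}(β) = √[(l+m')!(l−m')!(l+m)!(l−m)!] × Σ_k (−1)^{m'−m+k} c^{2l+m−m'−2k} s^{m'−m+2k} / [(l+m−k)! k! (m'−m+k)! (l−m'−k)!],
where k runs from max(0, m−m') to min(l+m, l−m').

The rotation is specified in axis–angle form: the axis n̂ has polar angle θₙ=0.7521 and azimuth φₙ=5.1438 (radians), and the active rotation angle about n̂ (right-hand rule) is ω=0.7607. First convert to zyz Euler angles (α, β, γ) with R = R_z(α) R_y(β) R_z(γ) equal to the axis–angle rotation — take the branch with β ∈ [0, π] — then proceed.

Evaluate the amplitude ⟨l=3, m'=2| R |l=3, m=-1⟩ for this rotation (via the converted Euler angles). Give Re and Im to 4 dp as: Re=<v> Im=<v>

Axis–angle → zyz. n̂ = (sinθₙcosφₙ, sinθₙsinφₙ, cosθₙ) = (+0.285671, -0.620579, +0.730256), ω = 0.7607.
R = I cosω + sinω [n̂]ₓ + (1−cosω) n̂n̂ᵀ gives
  R = [+0.746849, -0.552326, -0.370342; +0.454592, +0.830510, -0.321868; +0.485348, +0.072032, +0.871349]
β = atan2(√(R₁₃²+R₂₃²), R₃₃) = 0.512852; α = atan2(R₂₃, R₁₃) mod 2π = 3.857077; γ = atan2(R₃₂, −R₃₁) mod 2π = 2.994255
D^3_{2,-1}(3.8571,0.5129,2.9943) = e^{-i·2·3.8571}·d^3_{2,-1}(0.5129)·e^{-i·-1·2.9943}. Compute d first:
c=cos(0.512852/2)=0.967303, s=sin(0.512852/2)=0.253625; N=√[120·1·2·24]=75.894664
k: max(0,(-1)−(2))=0 … min(3+(-1),3−(2))=1
  k=0: (−1)^3·75.8947/(12)·0.9673^3·0.2536^3 = -0.093389
  k=1: (−1)^4·75.8947/(24)·0.9673^1·0.2536^5 = +0.003210
d^3_{2,-1}(0.5129) = -0.093389 +0.003210 = -0.090179
Phases: e^{-i·(2)·3.8571}=+0.139372-0.990240i, e^{-i·(-1)·2.9943}=-0.989165+0.146805i ⇒ D=-0.000677-0.090176i

Re=-0.0007 Im=-0.0902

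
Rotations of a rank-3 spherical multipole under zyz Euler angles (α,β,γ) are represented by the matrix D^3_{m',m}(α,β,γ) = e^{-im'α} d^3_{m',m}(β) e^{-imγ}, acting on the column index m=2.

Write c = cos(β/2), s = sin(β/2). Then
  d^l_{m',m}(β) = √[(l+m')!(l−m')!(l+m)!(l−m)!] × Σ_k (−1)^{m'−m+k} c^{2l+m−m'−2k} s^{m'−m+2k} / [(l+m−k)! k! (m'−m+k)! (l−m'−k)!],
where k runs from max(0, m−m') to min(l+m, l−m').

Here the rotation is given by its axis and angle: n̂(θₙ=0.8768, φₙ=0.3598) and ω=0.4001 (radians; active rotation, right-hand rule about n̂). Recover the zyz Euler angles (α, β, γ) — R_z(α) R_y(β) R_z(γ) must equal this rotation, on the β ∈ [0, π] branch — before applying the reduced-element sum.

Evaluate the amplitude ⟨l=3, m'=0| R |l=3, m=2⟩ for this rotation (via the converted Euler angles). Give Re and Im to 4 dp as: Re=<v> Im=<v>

Re=-0.1065 Im=-0.0530

Axis–angle → zyz. n̂ = (sinθₙcosφₙ, sinθₙsinφₙ, cosθₙ) = (+0.719474, +0.270648, +0.639614), ω = 0.4001.
R = I cosω + sinω [n̂]ₓ + (1−cosω) n̂n̂ᵀ gives
  R = [+0.961904, -0.233758, +0.141765; +0.264515, +0.926807, -0.266571; -0.069076, +0.293915, +0.953332]
β = atan2(√(R₁₃²+R₂₃²), R₃₃) = 0.306709; α = atan2(R₂₃, R₁₃) mod 2π = 5.201159; γ = atan2(R₃₂, −R₃₁) mod 2π = 1.339966
D^3_{0,2}(5.2012,0.3067,1.3400) = e^{-i·0·5.2012}·d^3_{0,2}(0.3067)·e^{-i·2·1.3400}. Compute d first:
With c≡cos(β/2)=0.988264 and s≡sin(β/2)=0.152754, N=[6·6·120·1]^{1/2}=65.726707
The bounds max(0,m−m')=2 and min(l+m,l−m')=3 give 2 terms
  k=2: (−1)^0·65.7267/(12)·0.9883^4·0.1528^2 = +0.121910
  k=3: (−1)^1·65.7267/(12)·0.9883^2·0.1528^4 = -0.002913
d^3_{0,2}(0.3067) = +0.121910 -0.002913 = +0.118997
D = (+1.000000+0.000000i)·(+0.118997)·(-0.895314-0.445436i) = -0.106540-0.053006i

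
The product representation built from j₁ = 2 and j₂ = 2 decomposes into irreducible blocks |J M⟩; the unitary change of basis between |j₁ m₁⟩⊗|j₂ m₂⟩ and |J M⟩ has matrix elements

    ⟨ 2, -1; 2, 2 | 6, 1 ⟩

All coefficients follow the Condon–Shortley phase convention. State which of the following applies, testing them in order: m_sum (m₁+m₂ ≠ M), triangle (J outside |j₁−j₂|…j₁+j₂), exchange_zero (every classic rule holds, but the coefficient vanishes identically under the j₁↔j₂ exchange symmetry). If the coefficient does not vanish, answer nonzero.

triangle

m-sum: m₁+m₂ = -1+2 = 1, M = 1  ✓
triangle: need |j₁−j₂| ≤ J ≤ j₁+j₂, i.e. J ∈ [0, 4]; J = 6 is outside ✗ ⇒ coefficient is 0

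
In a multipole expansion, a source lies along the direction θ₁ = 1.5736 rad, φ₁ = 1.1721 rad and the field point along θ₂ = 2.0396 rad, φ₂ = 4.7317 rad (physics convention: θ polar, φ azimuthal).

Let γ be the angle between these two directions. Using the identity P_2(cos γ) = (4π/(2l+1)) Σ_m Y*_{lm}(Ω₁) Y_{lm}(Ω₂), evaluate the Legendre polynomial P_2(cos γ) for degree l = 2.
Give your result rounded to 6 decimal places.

0.493964

Expand P_2 via completeness: Σ_{m} conj(Y_{2,m}) at Ω₁ times Y_{2,m} at Ω₂ —
  [-2]  conj(Y_{2,-2})(Ω₁) = -0.269839+0.276391i ; Y_{2,-2}(Ω₂) = -0.307191+0.011870i ; Δ = +0.079611-0.088108i
  [-1]  conj(Y_{2,-1})(Ω₁) = -0.000841-0.001996i ; Y_{2,-1}(Ω₂) = -0.006013-0.311335i ; Δ = -0.000616+0.000274i
  [+0]  conj(Y_{2,0})(Ω₁) = -0.315384-0.000000i ; Y_{2,0}(Ω₂) = -0.122239+0.000000i ; Δ = +0.038552+0.000000i
  [+1]  conj(Y_{2,1})(Ω₁) = +0.000841-0.001996i ; Y_{2,1}(Ω₂) = +0.006013-0.311335i ; Δ = -0.000616-0.000274i
  [+2]  conj(Y_{2,2})(Ω₁) = -0.269839-0.276391i ; Y_{2,2}(Ω₂) = -0.307191-0.011870i ; Δ = +0.079611+0.088108i
Total Σ_m = +0.196542+0.000000i. Multiply by 2.513274: +0.493964+0.000000i. P_2(cos γ) = 0.493964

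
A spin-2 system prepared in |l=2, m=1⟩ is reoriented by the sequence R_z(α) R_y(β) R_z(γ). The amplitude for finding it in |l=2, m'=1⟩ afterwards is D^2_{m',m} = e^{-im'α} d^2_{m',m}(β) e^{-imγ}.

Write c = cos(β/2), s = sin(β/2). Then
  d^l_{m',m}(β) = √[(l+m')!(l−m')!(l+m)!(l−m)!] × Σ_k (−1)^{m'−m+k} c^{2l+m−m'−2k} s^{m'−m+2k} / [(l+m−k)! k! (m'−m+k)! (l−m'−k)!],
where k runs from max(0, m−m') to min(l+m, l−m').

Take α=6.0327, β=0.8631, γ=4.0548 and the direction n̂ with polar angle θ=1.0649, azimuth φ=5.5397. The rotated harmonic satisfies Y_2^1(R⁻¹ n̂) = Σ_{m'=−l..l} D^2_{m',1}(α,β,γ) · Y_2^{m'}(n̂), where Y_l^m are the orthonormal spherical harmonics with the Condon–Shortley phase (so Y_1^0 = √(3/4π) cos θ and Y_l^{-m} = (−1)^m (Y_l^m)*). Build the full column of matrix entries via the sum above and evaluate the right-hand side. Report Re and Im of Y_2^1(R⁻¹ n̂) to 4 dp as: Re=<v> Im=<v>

Need the full column D^2_{m',1} for m'=−2..2 at α=6.0327, β=0.8631, γ=4.0548.
cos(β/2)=0.908319, sin(β/2)=0.418279
d^2_{-2,1}: single k=3 term ⇒ +0.132943;  D = -0.020736+0.131316i
d^2_{-1,1}: k∈[2..3] ⇒ +0.433042 -0.030610 = +0.402432;  D = -0.159343+0.369542i
d^2_{0,1}: k∈[1..2] ⇒ +0.767815 -0.162822 = +0.604993;  D = -0.369778+0.478833i
d^2_{1,1}: k∈[0..1] ⇒ +0.680695 -0.433042 = +0.247653;  D = -0.195230+0.152372i
d^2_{2,1}: single k=0 term ⇒ -0.626918;  D = +0.574399-0.251181i
Y_2^{m'}(θ=1.0649,φ=5.5397) and Σ D·Y over m':
  (-0.0207+0.1313i)·(+0.0247+0.2945i)  (-0.1593+0.3695i)·(+0.2411+0.2217i)  (-0.3698+0.4788i)·(-0.0932+0.0000i)  (-0.1952+0.1524i)·(-0.2411+0.2217i)  (+0.5744-0.2512i)·(+0.0247-0.2945i)
Y_2^1(R⁻¹ n̂) = -0.171525-0.249121i

Re=-0.1715 Im=-0.2491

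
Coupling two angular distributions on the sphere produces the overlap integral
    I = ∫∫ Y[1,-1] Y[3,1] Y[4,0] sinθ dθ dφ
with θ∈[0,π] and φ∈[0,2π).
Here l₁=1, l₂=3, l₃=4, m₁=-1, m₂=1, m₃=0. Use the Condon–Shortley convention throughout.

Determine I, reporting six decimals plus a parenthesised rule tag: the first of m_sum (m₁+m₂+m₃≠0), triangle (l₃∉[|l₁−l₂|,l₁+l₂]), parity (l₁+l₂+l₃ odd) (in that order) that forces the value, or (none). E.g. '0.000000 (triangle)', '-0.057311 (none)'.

Checks pass: Σm=0; 8 even; l₃=4∈[2,4].
(2·1+1)(2·3+1)(2·4+1) = 189
Δ: 0! 2! 6! / 9! → 1/252
sum: t=0:+1/36 = 1/36
3j²(1 3 4; 0 0 0) = Δ·Π!·Σ² = 4/63  (sign +1)
sum: t=0:+1/96 = 1/96
3j²(1 3 4; -1 1 0) = Δ·Π!·Σ² = 1/42  (sign +1)
combine: 4πI² = 189·4/63·1/42 = 2/7
take √, sign +1: I = 0.15078601
No selection rule forces the value: the integral is nonzero (none).

0.150786 (none)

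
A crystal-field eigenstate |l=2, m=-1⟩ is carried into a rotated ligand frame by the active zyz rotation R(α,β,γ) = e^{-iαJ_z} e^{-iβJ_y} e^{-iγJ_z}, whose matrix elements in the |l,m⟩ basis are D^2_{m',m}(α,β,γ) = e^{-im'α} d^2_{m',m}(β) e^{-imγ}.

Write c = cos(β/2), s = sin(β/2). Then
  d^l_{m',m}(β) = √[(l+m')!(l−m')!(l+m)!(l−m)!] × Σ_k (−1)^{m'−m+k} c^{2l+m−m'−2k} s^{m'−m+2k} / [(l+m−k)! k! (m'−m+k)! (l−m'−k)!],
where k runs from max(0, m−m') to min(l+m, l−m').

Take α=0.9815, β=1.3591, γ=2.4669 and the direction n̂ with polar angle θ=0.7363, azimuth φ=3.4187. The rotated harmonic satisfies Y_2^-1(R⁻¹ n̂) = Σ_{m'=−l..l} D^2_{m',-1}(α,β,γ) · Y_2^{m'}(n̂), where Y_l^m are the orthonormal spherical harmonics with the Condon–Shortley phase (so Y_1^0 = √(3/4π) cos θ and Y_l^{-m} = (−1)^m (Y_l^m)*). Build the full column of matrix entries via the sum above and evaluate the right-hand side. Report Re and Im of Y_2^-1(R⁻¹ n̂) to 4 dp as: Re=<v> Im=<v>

Re=-0.2453 Im=0.0479

Need the full column D^2_{m',-1} for m'=−2..2 at α=0.9815, β=1.3591, γ=2.4669.
cos(β/2)=0.777856, sin(β/2)=0.628443
d^2_{-2,-1}: single k=1 term ⇒ +0.591552;  D = -0.164893-0.568106i
d^2_{-1,-1}: k∈[0..1] ⇒ +0.366097 -0.716888 = -0.350791;  D = +0.334410+0.105945i
d^2_{0,-1}: k∈[0..1] ⇒ -0.724500 +0.472903 = -0.251597;  D = +0.196472-0.157162i
d^2_{1,-1}: k∈[0..1] ⇒ +0.716888 -0.155978 = +0.560909;  D = +0.047841+0.558865i
d^2_{2,-1}: single k=0 term ⇒ -0.386124;  D = -0.338131-0.186438i
Y_2^{m'}(θ=0.7363,φ=3.4187) and Σ D·Y over m':
  (-0.1649-0.5681i)·(+0.1481-0.0917i)  (+0.3344+0.1059i)·(-0.3697+0.1052i)  (+0.1965-0.1572i)·(+0.2041+0.0000i)  (+0.0478+0.5589i)·(+0.3697+0.1052i)  (-0.3381-0.1864i)·(+0.1481+0.0917i)
Y_2^-1(R⁻¹ n̂) = -0.245280+0.047943i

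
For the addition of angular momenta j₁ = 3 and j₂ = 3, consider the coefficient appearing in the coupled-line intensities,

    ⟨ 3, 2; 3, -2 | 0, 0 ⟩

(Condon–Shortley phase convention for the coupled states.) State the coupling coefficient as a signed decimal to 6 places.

−√(1/7) = -0.377964

√[1·6!0!0!/7! · 5!1!1!5!0!0!] = √(14400/7)
  +(−1)^1/∏(1,5,0,0,0,0)! = -1/120  (running -1/120)
⟨..|..⟩ = √(14400/7)·(-1/120) = -0.377964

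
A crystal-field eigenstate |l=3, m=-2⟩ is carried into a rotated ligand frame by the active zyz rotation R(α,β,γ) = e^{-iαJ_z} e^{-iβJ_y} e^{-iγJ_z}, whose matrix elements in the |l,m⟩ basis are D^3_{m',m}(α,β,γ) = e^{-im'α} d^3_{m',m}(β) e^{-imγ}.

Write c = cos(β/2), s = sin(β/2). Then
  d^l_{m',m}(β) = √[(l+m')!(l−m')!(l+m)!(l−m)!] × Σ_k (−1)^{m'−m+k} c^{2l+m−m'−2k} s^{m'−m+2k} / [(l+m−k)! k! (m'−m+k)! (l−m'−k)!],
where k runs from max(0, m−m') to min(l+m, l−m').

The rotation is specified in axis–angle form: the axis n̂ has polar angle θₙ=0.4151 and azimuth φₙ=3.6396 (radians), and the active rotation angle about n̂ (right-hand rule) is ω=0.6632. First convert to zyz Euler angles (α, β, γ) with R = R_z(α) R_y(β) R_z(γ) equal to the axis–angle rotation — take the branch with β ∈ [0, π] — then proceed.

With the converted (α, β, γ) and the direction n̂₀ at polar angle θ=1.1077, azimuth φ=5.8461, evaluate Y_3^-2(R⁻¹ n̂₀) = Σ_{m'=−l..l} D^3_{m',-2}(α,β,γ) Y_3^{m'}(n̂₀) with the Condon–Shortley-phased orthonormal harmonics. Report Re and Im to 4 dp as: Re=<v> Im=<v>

Re=-0.1133 Im=0.1721

Axis–angle → zyz. n̂ = (sinθₙcosφₙ, sinθₙsinφₙ, cosθₙ) = (-0.354297, -0.192638, +0.915076), ω = 0.6632.
R = I cosω + sinω [n̂]ₓ + (1−cosω) n̂n̂ᵀ gives
  R = [+0.814635, -0.548891, -0.187320; +0.577826, +0.795892, +0.180754; +0.049872, -0.255487, +0.965525]
β = atan2(√(R₁₃²+R₂₃²), R₃₃) = 0.263342; α = atan2(R₂₃, R₁₃) mod 2π = 2.374031; γ = atan2(R₃₂, −R₃₁) mod 2π = 4.519609
Need the full column D^3_{m',-2} for m'=−3..3 at α=2.3740, β=0.2633, γ=4.5196.
cos(β/2)=0.991344, sin(β/2)=0.131291
d^3_{-3,-2}: single k=1 term ⇒ +0.307916;  D = -0.276812-0.134860i
d^3_{-2,-2}: k∈[0..1] ⇒ +0.949174 -0.083241 = +0.865934;  D = +0.296835+0.813468i
d^3_{-1,-2}: k∈[0..1] ⇒ -0.397517 +0.013945 = -0.383573;  D = -0.155591+0.350599i
d^3_{0,-2}: k∈[0..1] ⇒ +0.091186 -0.001599 = +0.089586;  D = -0.083010+0.033691i
d^3_{1,-2}: k∈[0..1] ⇒ -0.013945 +0.000122 = -0.013822;  D = -0.012826-0.005153i
d^3_{2,-2}: k∈[0..1] ⇒ +0.001460 -0.000005 = +0.001455;  D = -0.000595-0.001328i
d^3_{3,-2}: single k=0 term ⇒ -0.000095;  D = +0.000032-0.000089i
Y_3^{m'}(θ=1.1077,φ=5.8461) and Σ D·Y over m':
  (-0.2768-0.1349i)·(+0.0767+0.2888i)  (+0.2968+0.8135i)·(+0.2345+0.2803i)  (-0.1556+0.3506i)·(-0.0006-0.0003i)  (-0.0830+0.0337i)·(-0.3338+0.0000i)  (-0.0128-0.0052i)·(+0.0006-0.0003i)  (-0.0006-0.0013i)·(+0.2345-0.2803i)  (+0.0000-0.0001i)·(-0.0767+0.2888i)
Y_3^-2(R⁻¹ n̂) = -0.113296+0.172126i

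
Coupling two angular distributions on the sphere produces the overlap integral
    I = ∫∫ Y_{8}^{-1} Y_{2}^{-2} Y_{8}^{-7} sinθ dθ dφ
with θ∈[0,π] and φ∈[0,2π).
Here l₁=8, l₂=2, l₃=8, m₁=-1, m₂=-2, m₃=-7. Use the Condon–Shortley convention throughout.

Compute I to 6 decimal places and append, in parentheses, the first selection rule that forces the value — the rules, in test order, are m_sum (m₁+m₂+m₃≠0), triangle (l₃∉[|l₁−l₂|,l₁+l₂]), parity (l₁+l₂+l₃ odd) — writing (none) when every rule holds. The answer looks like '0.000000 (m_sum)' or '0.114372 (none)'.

0.000000 (m_sum)

-1 − 2 − 7 = -10 ≠ 0: azimuthal integral kills it; I = 0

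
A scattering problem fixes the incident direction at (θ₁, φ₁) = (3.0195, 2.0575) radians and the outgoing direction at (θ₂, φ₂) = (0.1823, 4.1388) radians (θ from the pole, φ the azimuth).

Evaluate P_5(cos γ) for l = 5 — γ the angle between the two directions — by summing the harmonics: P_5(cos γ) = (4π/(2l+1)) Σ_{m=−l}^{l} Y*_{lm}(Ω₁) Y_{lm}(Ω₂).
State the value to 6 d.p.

Summing Y*_{l m}(θ₁,φ₁)·Y_{l m}(θ₂,φ₂) over m ∈ [−5, 5]; prefactor 4π/(2·5+1) = 1.142397:
  m=-5: Y*=-0.00001 - 0.00001j  Y=-0.00002 - 0.00009j  product -0.00000 + 0.00000j
  m=-4: Y*=0.00012 - 0.00030j  Y=-0.00103 + 0.00117j  product 0.00000 + 0.00000j
  m=-3: Y*=0.00489 - 0.00054j  Y=0.01570 + 0.00237j  product 0.00008 + 0.00000j
  m=-2: Y*=0.02744 + 0.04034j  Y=-0.04281 - 0.09495j  product 0.00266 - 0.00433j
  m=-1: Y*=-0.13846 + 0.26166j  Y=-0.22379 + 0.34640j  product -0.05965 - 0.10652j
  m=+0: Y*=-0.83383 + 0.00000j  Y=0.71624 + 0.00000j  product -0.59722 + 0.00000j
  m=+1: Y*=0.13846 + 0.26166j  Y=0.22379 + 0.34640j  product -0.05965 + 0.10652j
  m=+2: Y*=0.02744 - 0.04034j  Y=-0.04281 + 0.09495j  product 0.00266 + 0.00433j
  m=+3: Y*=-0.00489 - 0.00054j  Y=-0.01570 + 0.00237j  product 0.00008 - 0.00000j
  m=+4: Y*=0.00012 + 0.00030j  Y=-0.00103 - 0.00117j  product 0.00000 - 0.00000j
  m=+5: Y*=0.00001 - 0.00001j  Y=0.00002 - 0.00009j  product -0.00000 - 0.00000j
Accumulated sum -0.71106 + 0.00000j; after 4π/(2l+1) scaling, -0.81231 + 0.00000j ⇒ P_5 = -0.812313

-0.812313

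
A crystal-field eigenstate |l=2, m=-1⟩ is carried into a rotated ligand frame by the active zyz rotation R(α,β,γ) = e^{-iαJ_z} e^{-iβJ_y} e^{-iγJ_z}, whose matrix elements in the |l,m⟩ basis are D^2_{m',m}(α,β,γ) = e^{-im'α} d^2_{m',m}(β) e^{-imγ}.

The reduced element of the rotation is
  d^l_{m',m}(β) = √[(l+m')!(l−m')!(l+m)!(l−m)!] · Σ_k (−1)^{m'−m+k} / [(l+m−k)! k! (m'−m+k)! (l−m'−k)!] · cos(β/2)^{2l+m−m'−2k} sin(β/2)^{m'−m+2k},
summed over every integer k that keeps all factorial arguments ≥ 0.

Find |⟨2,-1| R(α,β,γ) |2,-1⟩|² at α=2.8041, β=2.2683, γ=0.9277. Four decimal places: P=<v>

P=0.1670

D^2_{-1,-1}(2.8041,2.2683,0.9277) = e^{-i·-1·2.8041}·d^2_{-1,-1}(2.2683)·e^{-i·-1·0.9277}. Compute d first:
With c≡cos(β/2)=0.422903 and s≡sin(β/2)=0.906175, N=[1·6·1·6]^{1/2}=6.000000
k∈{0,1} keeps every argument non-negative
  k=0: (−1)^0·6.0000/(6)·0.4229^4·0.9062^0 = +0.031986
  k=1: (−1)^1·6.0000/(2)·0.4229^2·0.9062^2 = -0.440582
d^2_{-1,-1}(2.2683) = +0.031986 -0.440582 = -0.408596
|D^2_{-1,-1}|² = |d^2_{-1,-1}(β)|² = (-0.408596)² = 0.166950 (the z-rotation phases have unit modulus)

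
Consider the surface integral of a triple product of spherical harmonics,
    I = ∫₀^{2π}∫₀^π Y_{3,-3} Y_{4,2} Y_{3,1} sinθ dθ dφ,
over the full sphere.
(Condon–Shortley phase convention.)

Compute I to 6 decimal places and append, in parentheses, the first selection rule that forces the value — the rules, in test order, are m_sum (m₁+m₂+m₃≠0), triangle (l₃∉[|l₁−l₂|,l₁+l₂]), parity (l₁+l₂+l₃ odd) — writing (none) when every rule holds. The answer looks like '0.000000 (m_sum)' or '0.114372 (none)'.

Checks pass: Σm=0; 10 even; l₃=3∈[1,7].
(2·3+1)(2·4+1)(2·3+1) = 441
Δ: 4! 2! 4! / 11! → 1/34650
sum: t=1:−1/72 t=2:+1/16 t=3:−1/72 = 5/144
3j²(3 4 3; 0 0 0) = Δ·Π!·Σ² = 2/77  (sign -1)
sum: t=4:+1/192 = 1/192
3j²(3 4 3; -3 2 1) = Δ·Π!·Σ² = 3/77  (sign +1)
combine: 4πI² = 441·2/77·3/77 = 54/121
take √, sign -1: I = -0.18845135
No selection rule forces the value: the integral is nonzero (none).

-0.188451 (none)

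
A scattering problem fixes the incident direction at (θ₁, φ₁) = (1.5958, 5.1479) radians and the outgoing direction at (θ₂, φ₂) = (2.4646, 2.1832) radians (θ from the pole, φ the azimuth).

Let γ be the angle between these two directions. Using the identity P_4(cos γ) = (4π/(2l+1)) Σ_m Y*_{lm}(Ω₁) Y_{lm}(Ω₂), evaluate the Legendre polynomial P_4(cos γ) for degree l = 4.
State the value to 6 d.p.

-0.405786

Term-by-term m-sum for l=4 (normalisation 4π/9 = 1.396263):
  [-4]  conj(Y_{4,-4})(Ω₁) = -0.07532 + 0.43551j ; Y_{4,-4}(Ω₂) = -0.05248 - 0.04349j ; Δ = 0.02289 - 0.01958j
  [-3]  conj(Y_{4,-3})(Ω₁) = 0.03018 - 0.00817j ; Y_{4,-3}(Ω₂) = -0.23139 + 0.06315j ; Δ = -0.00647 + 0.00380j
  [-2]  conj(Y_{4,-2})(Ω₁) = 0.21437 + 0.25463j ; Y_{4,-2}(Ω₂) = -0.14482 + 0.40174j ; Δ = -0.13334 + 0.04925j
  [-1]  conj(Y_{4,-1})(Ω₁) = 0.01494 - 0.03211j ; Y_{4,-1}(Ω₂) = 0.16637 + 0.23683j ; Δ = 0.01009 - 0.00180j
  [+0]  conj(Y_{4,0})(Ω₁) = 0.31537 + 0.00000j ; Y_{4,0}(Ω₂) = -0.24408 + 0.00000j ; Δ = -0.07698 + 0.00000j
  [+1]  conj(Y_{4,1})(Ω₁) = -0.01494 - 0.03211j ; Y_{4,1}(Ω₂) = -0.16637 + 0.23683j ; Δ = 0.01009 + 0.00180j
  [+2]  conj(Y_{4,2})(Ω₁) = 0.21437 - 0.25463j ; Y_{4,2}(Ω₂) = -0.14482 - 0.40174j ; Δ = -0.13334 - 0.04925j
  [+3]  conj(Y_{4,3})(Ω₁) = -0.03018 - 0.00817j ; Y_{4,3}(Ω₂) = 0.23139 + 0.06315j ; Δ = -0.00647 - 0.00380j
  [+4]  conj(Y_{4,4})(Ω₁) = -0.07532 - 0.43551j ; Y_{4,4}(Ω₂) = -0.05248 + 0.04349j ; Δ = 0.02289 + 0.01958j
Accumulated sum -0.29062 + 0.00000j; after 4π/(2l+1) scaling, -0.40579 + 0.00000j ⇒ P_4 = -0.405786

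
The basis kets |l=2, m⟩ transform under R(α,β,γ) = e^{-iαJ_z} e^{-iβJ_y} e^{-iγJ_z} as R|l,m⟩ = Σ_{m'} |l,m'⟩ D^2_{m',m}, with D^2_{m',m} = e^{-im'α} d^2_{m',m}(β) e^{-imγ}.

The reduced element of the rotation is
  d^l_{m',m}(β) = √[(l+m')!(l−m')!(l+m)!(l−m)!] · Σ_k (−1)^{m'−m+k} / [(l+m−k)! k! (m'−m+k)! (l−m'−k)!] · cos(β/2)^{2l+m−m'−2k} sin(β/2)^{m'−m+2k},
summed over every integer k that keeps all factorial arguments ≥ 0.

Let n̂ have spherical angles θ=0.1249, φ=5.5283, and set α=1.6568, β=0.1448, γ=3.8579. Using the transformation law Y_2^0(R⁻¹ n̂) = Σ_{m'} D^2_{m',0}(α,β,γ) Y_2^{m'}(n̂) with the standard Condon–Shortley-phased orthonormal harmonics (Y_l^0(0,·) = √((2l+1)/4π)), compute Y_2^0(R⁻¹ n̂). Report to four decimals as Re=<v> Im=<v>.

Need the full column D^2_{m',0} for m'=−2..2 at α=1.6568, β=0.1448, γ=3.8579.
cos(β/2)=0.997380, sin(β/2)=0.072337
d^2_{-2,0}: single k=2 term ⇒ +0.012750;  D = -0.012562-0.002182i
d^2_{-1,0}: k∈[1..2] ⇒ +0.175799 -0.000925 = +0.174875;  D = -0.015021+0.174228i
d^2_{0,0}: k∈[0..2] ⇒ +0.989562 -0.020821 +0.000027 = +0.968769;  D = +0.968769+0.000000i
d^2_{1,0}: k∈[0..1] ⇒ -0.175799 +0.000925 = -0.174875;  D = +0.015021+0.174228i
d^2_{2,0}: single k=0 term ⇒ +0.012750;  D = -0.012562+0.002182i
Y_2^{m'}(θ=0.1249,φ=5.5283) and Σ D·Y over m':
  (-0.0126-0.0022i)·(+0.0004+0.0060i)  (-0.0150+0.1742i)·(+0.0696+0.0654i)  (+0.9688+0.0000i)·(+0.6161+0.0000i)  (+0.0150+0.1742i)·(-0.0696+0.0654i)  (-0.0126+0.0022i)·(+0.0004-0.0060i)
Y_2^0(R⁻¹ n̂) = +0.571985-0.000000i

Re=0.5720 Im=0.0000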